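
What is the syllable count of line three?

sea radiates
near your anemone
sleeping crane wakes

4

Line three: "sleeping crane wakes": 2+1+1 = 4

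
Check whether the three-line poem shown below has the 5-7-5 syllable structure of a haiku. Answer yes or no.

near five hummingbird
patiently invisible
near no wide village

Line 1: near (1), five (1), hummingbird (3) → 5 ✓
Line 2: patiently (3), invisible (4) → 7 ✓
Line 3: near (1), no (1), wide (1), village (2) → 5 ✓

Yes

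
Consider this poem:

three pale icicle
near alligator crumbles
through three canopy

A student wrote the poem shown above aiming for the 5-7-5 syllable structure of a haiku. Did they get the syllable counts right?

Line 1: three(1) + pale(1) + icicle(3) = 5 ✓
Line 2: near(1) + alligator(4) + crumbles(2) = 7 ✓
Line 3: through(1) + three(1) + canopy(3) = 5 ✓

Yes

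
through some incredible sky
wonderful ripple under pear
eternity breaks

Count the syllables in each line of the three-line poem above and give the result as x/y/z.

Line 1: through(1) + some(1) + incredible(4) + sky(1) = 7
Line 2: wonderful(3) + ripple(2) + under(2) + pear(1) = 8
Line 3: eternity(4) + breaks(1) = 5

7/8/5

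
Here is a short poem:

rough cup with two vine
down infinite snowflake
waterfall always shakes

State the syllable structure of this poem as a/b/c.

Line 1: rough (1), cup (1), with (1), two (1), vine (1) → 5
Line 2: down (1), infinite (3), snowflake (2) → 6
Line 3: waterfall (3), always (2), shakes (1) → 6

5/6/6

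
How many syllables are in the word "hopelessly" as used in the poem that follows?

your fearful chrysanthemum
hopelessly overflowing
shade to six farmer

3

"hopelessly" has 3 syllables.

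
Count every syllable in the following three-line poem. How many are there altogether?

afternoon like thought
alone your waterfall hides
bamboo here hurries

17

Line 1: afternoon (3), like (1), thought (1) → 5
Line 2: alone (2), your (1), waterfall (3), hides (1) → 7
Line 3: bamboo (2), here (1), hurries (2) → 5
Total: 5 + 7 + 5 = 17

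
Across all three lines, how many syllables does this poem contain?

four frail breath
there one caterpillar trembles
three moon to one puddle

Line 1: four (1), frail (1), breath (1) → 3
Line 2: there (1), one (1), caterpillar (4), trembles (2) → 8
Line 3: three (1), moon (1), to (1), one (1), puddle (2) → 6
Total: 3 + 8 + 6 = 17

17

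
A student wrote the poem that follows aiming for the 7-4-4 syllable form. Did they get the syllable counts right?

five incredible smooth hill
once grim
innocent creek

Line 1: "five incredible smooth hill": 1+4+1+1 = 7 ✓
Line 2: "once grim": 1+1 = 2 (expected 4)
Line 3: "innocent creek": 3+1 = 4 ✓

No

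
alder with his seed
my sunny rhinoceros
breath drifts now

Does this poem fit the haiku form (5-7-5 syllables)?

No

Line 1: alder (2), with (1), his (1), seed (1) → 5 ✓
Line 2: my (1), sunny (2), rhinoceros (4) → 7 ✓
Line 3: breath (1), drifts (1), now (1) → 3 (expected 5)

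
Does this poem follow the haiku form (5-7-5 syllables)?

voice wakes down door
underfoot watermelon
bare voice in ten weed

No

Line 1: voice(1) + wakes(1) + down(1) + door(1) = 4 (expected 5)
Line 2: underfoot(3) + watermelon(4) = 7 ✓
Line 3: bare(1) + voice(1) + in(1) + ten(1) + weed(1) = 5 ✓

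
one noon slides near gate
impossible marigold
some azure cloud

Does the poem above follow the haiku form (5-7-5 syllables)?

Line 1: "one noon slides near gate": 1+1+1+1+1 = 5 ✓
Line 2: "impossible marigold": 4+3 = 7 ✓
Line 3: "some azure cloud": 1+2+1 = 4 (expected 5)

No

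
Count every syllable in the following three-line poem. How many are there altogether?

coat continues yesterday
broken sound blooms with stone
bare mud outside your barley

Line 1: coat(1) + continues(3) + yesterday(3) = 7
Line 2: broken(2) + sound(1) + blooms(1) + with(1) + stone(1) = 6
Line 3: bare(1) + mud(1) + outside(2) + your(1) + barley(2) = 7
Total: 7 + 6 + 7 = 20

20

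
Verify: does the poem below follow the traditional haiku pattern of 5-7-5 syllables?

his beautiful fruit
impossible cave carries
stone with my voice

Line 1: his(1) + beautiful(3) + fruit(1) = 5 ✓
Line 2: impossible(4) + cave(1) + carries(2) = 7 ✓
Line 3: stone(1) + with(1) + my(1) + voice(1) = 4 (expected 5)

No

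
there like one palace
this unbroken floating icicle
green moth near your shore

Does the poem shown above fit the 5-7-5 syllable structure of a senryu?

No

Line 1: there (1), like (1), one (1), palace (2) → 5 ✓
Line 2: this (1), unbroken (3), floating (2), icicle (3) → 9 (expected 7)
Line 3: green (1), moth (1), near (1), your (1), shore (1) → 5 ✓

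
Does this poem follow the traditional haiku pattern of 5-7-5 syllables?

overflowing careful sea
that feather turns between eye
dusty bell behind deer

No

Line 1: overflowing(4) + careful(2) + sea(1) = 7 (expected 5)
Line 2: that(1) + feather(2) + turns(1) + between(2) + eye(1) = 7 ✓
Line 3: dusty(2) + bell(1) + behind(2) + deer(1) = 6 (expected 5)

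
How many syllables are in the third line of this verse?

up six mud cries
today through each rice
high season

3

The third line: "high season": 1+2 = 3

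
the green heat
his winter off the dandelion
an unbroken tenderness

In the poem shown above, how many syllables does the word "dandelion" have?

"dandelion" has 4 syllables.

4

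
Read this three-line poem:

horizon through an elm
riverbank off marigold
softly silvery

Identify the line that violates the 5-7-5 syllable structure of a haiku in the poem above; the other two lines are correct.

Line 1: horizon(3) + through(1) + an(1) + elm(1) = 6 (expected 5)
Line 2: riverbank(3) + off(1) + marigold(3) = 7 ✓
Line 3: softly(2) + silvery(3) = 5 ✓

Line 1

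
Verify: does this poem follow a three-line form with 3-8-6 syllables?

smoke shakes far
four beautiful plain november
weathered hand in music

Yes

Line 1: "smoke shakes far": 1+1+1 = 3 ✓
Line 2: "four beautiful plain november": 1+3+1+3 = 8 ✓
Line 3: "weathered hand in music": 2+1+1+2 = 6 ✓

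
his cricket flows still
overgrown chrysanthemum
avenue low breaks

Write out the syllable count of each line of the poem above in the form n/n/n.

Line 1: his(1) + cricket(2) + flows(1) + still(1) = 5
Line 2: overgrown(3) + chrysanthemum(4) = 7
Line 3: avenue(3) + low(1) + breaks(1) = 5

5/7/5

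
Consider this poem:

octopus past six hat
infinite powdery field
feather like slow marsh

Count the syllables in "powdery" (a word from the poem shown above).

3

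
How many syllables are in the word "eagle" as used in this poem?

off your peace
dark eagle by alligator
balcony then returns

2

"eagle" has 2 syllables.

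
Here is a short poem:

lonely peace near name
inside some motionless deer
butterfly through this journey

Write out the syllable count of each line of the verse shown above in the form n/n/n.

Line 1: "lonely peace near name": 2+1+1+1 = 5
Line 2: "inside some motionless deer": 2+1+3+1 = 7
Line 3: "butterfly through this journey": 3+1+1+2 = 7

5/7/7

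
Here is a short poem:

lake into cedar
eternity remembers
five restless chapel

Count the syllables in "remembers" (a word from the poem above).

"remembers" has 3 syllables.

3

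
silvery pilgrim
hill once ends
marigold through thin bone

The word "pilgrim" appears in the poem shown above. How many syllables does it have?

2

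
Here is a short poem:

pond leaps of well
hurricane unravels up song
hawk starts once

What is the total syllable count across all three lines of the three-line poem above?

Line 1: pond (1), leaps (1), of (1), well (1) → 4
Line 2: hurricane (3), unravels (3), up (1), song (1) → 8
Line 3: hawk (1), starts (1), once (1) → 3
Total: 4 + 8 + 3 = 15

15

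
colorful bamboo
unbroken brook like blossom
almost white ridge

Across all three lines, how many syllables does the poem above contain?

16

Line 1: colorful (3), bamboo (2) → 5
Line 2: unbroken (3), brook (1), like (1), blossom (2) → 7
Line 3: almost (2), white (1), ridge (1) → 4
Total: 5 + 7 + 4 = 16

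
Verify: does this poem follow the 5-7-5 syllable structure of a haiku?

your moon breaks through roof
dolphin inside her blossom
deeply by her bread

Yes

Line 1: your(1) + moon(1) + breaks(1) + through(1) + roof(1) = 5 ✓
Line 2: dolphin(2) + inside(2) + her(1) + blossom(2) = 7 ✓
Line 3: deeply(2) + by(1) + her(1) + bread(1) = 5 ✓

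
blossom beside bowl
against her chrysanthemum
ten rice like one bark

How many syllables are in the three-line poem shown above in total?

Line 1: blossom (2), beside (2), bowl (1) → 5
Line 2: against (2), her (1), chrysanthemum (4) → 7
Line 3: ten (1), rice (1), like (1), one (1), bark (1) → 5
Total: 5 + 7 + 5 = 17

17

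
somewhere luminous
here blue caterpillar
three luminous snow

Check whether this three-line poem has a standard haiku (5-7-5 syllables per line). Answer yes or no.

No

Line 1: somewhere (2), luminous (3) → 5 ✓
Line 2: here (1), blue (1), caterpillar (4) → 6 (expected 7)
Line 3: three (1), luminous (3), snow (1) → 5 ✓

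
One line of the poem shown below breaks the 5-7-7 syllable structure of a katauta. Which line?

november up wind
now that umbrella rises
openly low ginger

Line 1: november(3) + up(1) + wind(1) = 5 ✓
Line 2: now(1) + that(1) + umbrella(3) + rises(2) = 7 ✓
Line 3: openly(3) + low(1) + ginger(2) = 6 (expected 7)

Line 3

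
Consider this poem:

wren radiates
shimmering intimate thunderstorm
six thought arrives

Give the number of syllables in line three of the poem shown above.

4

Line three: six(1) + thought(1) + arrives(2) = 4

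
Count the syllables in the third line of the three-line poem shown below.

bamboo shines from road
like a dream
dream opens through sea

The third line: dream (1), opens (2), through (1), sea (1) → 5

5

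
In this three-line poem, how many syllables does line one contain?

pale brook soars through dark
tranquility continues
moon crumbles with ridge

5

Line one: pale (1), brook (1), soars (1), through (1), dark (1) → 5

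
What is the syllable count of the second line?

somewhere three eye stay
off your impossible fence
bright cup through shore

The second line: off (1), your (1), impossible (4), fence (1) → 7

7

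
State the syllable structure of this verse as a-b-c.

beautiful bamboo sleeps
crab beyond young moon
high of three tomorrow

6-5-6

Line 1: beautiful(3) + bamboo(2) + sleeps(1) = 6
Line 2: crab(1) + beyond(2) + young(1) + moon(1) = 5
Line 3: high(1) + of(1) + three(1) + tomorrow(3) = 6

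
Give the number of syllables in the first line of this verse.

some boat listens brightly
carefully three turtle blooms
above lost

6

The first line: "some boat listens brightly": 1+1+2+2 = 6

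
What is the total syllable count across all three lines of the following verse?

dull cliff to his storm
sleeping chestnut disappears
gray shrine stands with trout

17

Line 1: "dull cliff to his storm": 1+1+1+1+1 = 5
Line 2: "sleeping chestnut disappears": 2+2+3 = 7
Line 3: "gray shrine stands with trout": 1+1+1+1+1 = 5
Total: 5 + 7 + 5 = 17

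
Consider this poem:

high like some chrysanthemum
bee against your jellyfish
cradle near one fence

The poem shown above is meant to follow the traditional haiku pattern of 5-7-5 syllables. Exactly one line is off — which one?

Line 1: high(1) + like(1) + some(1) + chrysanthemum(4) = 7 (expected 5)
Line 2: bee(1) + against(2) + your(1) + jellyfish(3) = 7 ✓
Line 3: cradle(2) + near(1) + one(1) + fence(1) = 5 ✓

The first line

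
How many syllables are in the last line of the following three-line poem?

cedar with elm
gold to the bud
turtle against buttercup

The last line: turtle (2), against (2), buttercup (3) → 7

7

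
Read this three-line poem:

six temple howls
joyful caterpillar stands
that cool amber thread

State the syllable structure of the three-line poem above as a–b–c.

4–7–5

Line 1: six (1), temple (2), howls (1) → 4
Line 2: joyful (2), caterpillar (4), stands (1) → 7
Line 3: that (1), cool (1), amber (2), thread (1) → 5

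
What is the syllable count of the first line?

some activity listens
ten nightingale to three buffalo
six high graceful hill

The first line: some(1) + activity(4) + listens(2) = 7

7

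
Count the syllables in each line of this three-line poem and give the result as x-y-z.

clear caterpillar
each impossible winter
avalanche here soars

Line 1: clear(1) + caterpillar(4) = 5
Line 2: each(1) + impossible(4) + winter(2) = 7
Line 3: avalanche(3) + here(1) + soars(1) = 5

5-7-5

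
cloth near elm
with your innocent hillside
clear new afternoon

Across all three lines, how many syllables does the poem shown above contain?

Line 1: cloth (1), near (1), elm (1) → 3
Line 2: with (1), your (1), innocent (3), hillside (2) → 7
Line 3: clear (1), new (1), afternoon (3) → 5
Total: 3 + 7 + 5 = 15

15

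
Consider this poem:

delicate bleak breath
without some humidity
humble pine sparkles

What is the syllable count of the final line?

The final line: humble(2) + pine(1) + sparkles(2) = 5

5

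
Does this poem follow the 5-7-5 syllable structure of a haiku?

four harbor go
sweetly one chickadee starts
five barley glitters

No

Line 1: four(1) + harbor(2) + go(1) = 4 (expected 5)
Line 2: sweetly(2) + one(1) + chickadee(3) + starts(1) = 7 ✓
Line 3: five(1) + barley(2) + glitters(2) = 5 ✓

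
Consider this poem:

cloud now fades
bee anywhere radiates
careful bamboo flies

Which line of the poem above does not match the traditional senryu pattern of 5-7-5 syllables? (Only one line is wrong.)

Line 1: "cloud now fades": 1+1+1 = 3 (expected 5)
Line 2: "bee anywhere radiates": 1+3+3 = 7 ✓
Line 3: "careful bamboo flies": 2+2+1 = 5 ✓

Line 1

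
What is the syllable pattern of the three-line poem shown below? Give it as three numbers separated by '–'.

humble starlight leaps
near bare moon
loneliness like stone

Line 1: humble(2) + starlight(2) + leaps(1) = 5
Line 2: near(1) + bare(1) + moon(1) = 3
Line 3: loneliness(3) + like(1) + stone(1) = 5

5–3–5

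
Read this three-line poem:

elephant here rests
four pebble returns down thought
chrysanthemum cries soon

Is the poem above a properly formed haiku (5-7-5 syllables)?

Line 1: elephant(3) + here(1) + rests(1) = 5 ✓
Line 2: four(1) + pebble(2) + returns(2) + down(1) + thought(1) = 7 ✓
Line 3: chrysanthemum(4) + cries(1) + soon(1) = 6 (expected 5)

No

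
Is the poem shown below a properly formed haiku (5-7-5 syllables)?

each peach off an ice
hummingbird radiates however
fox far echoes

No

Line 1: each(1) + peach(1) + off(1) + an(1) + ice(1) = 5 ✓
Line 2: hummingbird(3) + radiates(3) + however(3) = 9 (expected 7)
Line 3: fox(1) + far(1) + echoes(2) = 4 (expected 5)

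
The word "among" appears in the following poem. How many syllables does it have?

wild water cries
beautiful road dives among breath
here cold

"among" has 2 syllables.

2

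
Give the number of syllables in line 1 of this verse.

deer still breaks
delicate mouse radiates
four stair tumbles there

Line 1: deer(1) + still(1) + breaks(1) = 3

3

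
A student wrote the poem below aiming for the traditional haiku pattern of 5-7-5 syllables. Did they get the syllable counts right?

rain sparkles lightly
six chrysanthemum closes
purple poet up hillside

Line 1: rain (1), sparkles (2), lightly (2) → 5 ✓
Line 2: six (1), chrysanthemum (4), closes (2) → 7 ✓
Line 3: purple (2), poet (2), up (1), hillside (2) → 7 (expected 5)

No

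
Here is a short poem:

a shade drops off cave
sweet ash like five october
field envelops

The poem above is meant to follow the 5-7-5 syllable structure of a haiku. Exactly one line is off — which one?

The third line

Line 1: a (1), shade (1), drops (1), off (1), cave (1) → 5 ✓
Line 2: sweet (1), ash (1), like (1), five (1), october (3) → 7 ✓
Line 3: field (1), envelops (3) → 4 (expected 5)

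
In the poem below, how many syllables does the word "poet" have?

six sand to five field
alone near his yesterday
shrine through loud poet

2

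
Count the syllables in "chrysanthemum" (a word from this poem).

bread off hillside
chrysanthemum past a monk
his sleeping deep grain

4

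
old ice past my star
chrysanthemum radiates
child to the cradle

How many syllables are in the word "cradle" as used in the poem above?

2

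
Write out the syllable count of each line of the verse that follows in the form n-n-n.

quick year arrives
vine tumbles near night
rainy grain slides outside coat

4-5-7

Line 1: quick(1) + year(1) + arrives(2) = 4
Line 2: vine(1) + tumbles(2) + near(1) + night(1) = 5
Line 3: rainy(2) + grain(1) + slides(1) + outside(2) + coat(1) = 7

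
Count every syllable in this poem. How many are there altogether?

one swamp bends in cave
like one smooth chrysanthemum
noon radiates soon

Line 1: "one swamp bends in cave": 1+1+1+1+1 = 5
Line 2: "like one smooth chrysanthemum": 1+1+1+4 = 7
Line 3: "noon radiates soon": 1+3+1 = 5
Total: 5 + 7 + 5 = 17

17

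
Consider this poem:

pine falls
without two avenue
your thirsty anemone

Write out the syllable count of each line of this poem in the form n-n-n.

Line 1: pine (1), falls (1) → 2
Line 2: without (2), two (1), avenue (3) → 6
Line 3: your (1), thirsty (2), anemone (4) → 7

2-6-7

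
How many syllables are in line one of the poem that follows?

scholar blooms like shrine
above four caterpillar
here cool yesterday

Line one: scholar (2), blooms (1), like (1), shrine (1) → 5

5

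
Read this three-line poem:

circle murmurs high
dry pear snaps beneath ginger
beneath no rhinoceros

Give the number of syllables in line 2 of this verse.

Line 2: dry (1), pear (1), snaps (1), beneath (2), ginger (2) → 7

7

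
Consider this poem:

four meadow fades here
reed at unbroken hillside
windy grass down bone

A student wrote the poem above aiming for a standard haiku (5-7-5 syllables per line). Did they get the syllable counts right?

Yes

Line 1: four (1), meadow (2), fades (1), here (1) → 5 ✓
Line 2: reed (1), at (1), unbroken (3), hillside (2) → 7 ✓
Line 3: windy (2), grass (1), down (1), bone (1) → 5 ✓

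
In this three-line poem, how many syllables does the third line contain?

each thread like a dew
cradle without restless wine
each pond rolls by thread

The third line: each (1), pond (1), rolls (1), by (1), thread (1) → 5

5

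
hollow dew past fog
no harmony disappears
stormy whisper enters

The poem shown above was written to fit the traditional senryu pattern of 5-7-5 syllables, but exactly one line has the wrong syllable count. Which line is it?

Line 1: hollow(2) + dew(1) + past(1) + fog(1) = 5 ✓
Line 2: no(1) + harmony(3) + disappears(3) = 7 ✓
Line 3: stormy(2) + whisper(2) + enters(2) = 6 (expected 5)

Line 3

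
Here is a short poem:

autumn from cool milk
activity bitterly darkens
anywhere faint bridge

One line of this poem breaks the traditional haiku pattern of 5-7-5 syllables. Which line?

Line 2

Line 1: "autumn from cool milk": 2+1+1+1 = 5 ✓
Line 2: "activity bitterly darkens": 4+3+2 = 9 (expected 7)
Line 3: "anywhere faint bridge": 3+1+1 = 5 ✓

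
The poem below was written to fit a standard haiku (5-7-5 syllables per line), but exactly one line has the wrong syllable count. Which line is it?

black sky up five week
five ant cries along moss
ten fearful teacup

Line 1: black(1) + sky(1) + up(1) + five(1) + week(1) = 5 ✓
Line 2: five(1) + ant(1) + cries(1) + along(2) + moss(1) = 6 (expected 7)
Line 3: ten(1) + fearful(2) + teacup(2) = 5 ✓

The second line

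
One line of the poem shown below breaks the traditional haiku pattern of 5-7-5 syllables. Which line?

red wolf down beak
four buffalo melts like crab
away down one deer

Line 1: "red wolf down beak": 1+1+1+1 = 4 (expected 5)
Line 2: "four buffalo melts like crab": 1+3+1+1+1 = 7 ✓
Line 3: "away down one deer": 2+1+1+1 = 5 ✓

The first line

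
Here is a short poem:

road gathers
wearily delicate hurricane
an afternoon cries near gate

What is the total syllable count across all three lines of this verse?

Line 1: "road gathers": 1+2 = 3
Line 2: "wearily delicate hurricane": 3+3+3 = 9
Line 3: "an afternoon cries near gate": 1+3+1+1+1 = 7
Total: 3 + 9 + 7 = 19

19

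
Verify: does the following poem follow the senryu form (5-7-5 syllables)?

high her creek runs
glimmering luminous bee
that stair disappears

No

Line 1: high (1), her (1), creek (1), runs (1) → 4 (expected 5)
Line 2: glimmering (3), luminous (3), bee (1) → 7 ✓
Line 3: that (1), stair (1), disappears (3) → 5 ✓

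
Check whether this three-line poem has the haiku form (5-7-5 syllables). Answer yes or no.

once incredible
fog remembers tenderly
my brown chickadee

Yes

Line 1: "once incredible": 1+4 = 5 ✓
Line 2: "fog remembers tenderly": 1+3+3 = 7 ✓
Line 3: "my brown chickadee": 1+1+3 = 5 ✓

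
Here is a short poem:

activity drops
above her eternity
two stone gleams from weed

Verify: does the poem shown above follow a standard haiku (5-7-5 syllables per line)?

Yes

Line 1: "activity drops": 4+1 = 5 ✓
Line 2: "above her eternity": 2+1+4 = 7 ✓
Line 3: "two stone gleams from weed": 1+1+1+1+1 = 5 ✓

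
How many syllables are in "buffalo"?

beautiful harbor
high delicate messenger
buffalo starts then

3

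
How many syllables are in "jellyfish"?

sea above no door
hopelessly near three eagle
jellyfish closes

"jellyfish" has 3 syllables.

3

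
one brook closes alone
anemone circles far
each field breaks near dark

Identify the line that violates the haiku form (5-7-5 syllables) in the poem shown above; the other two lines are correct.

Line 1: one(1) + brook(1) + closes(2) + alone(2) = 6 (expected 5)
Line 2: anemone(4) + circles(2) + far(1) = 7 ✓
Line 3: each(1) + field(1) + breaks(1) + near(1) + dark(1) = 5 ✓

The first line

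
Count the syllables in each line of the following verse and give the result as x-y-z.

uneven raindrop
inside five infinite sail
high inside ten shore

Line 1: uneven(3) + raindrop(2) = 5
Line 2: inside(2) + five(1) + infinite(3) + sail(1) = 7
Line 3: high(1) + inside(2) + ten(1) + shore(1) = 5

5-7-5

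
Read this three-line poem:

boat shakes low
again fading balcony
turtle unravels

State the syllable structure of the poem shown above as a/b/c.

Line 1: boat(1) + shakes(1) + low(1) = 3
Line 2: again(2) + fading(2) + balcony(3) = 7
Line 3: turtle(2) + unravels(3) = 5

3/7/5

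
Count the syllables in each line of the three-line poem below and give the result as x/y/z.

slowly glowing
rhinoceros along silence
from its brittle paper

4/8/6

Line 1: slowly (2), glowing (2) → 4
Line 2: rhinoceros (4), along (2), silence (2) → 8
Line 3: from (1), its (1), brittle (2), paper (2) → 6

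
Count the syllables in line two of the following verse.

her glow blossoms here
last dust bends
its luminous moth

Line two: last (1), dust (1), bends (1) → 3

3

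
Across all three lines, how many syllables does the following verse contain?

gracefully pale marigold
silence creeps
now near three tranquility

17

Line 1: "gracefully pale marigold": 3+1+3 = 7
Line 2: "silence creeps": 2+1 = 3
Line 3: "now near three tranquility": 1+1+1+4 = 7
Total: 7 + 3 + 7 = 17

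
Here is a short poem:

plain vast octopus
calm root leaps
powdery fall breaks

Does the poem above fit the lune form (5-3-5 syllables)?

Line 1: plain (1), vast (1), octopus (3) → 5 ✓
Line 2: calm (1), root (1), leaps (1) → 3 ✓
Line 3: powdery (3), fall (1), breaks (1) → 5 ✓

Yes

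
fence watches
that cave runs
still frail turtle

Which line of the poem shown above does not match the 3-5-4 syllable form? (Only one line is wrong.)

Line 1: fence (1), watches (2) → 3 ✓
Line 2: that (1), cave (1), runs (1) → 3 (expected 5)
Line 3: still (1), frail (1), turtle (2) → 4 ✓

The second line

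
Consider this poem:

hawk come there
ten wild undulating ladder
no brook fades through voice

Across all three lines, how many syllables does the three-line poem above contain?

16

Line 1: hawk (1), come (1), there (1) → 3
Line 2: ten (1), wild (1), undulating (4), ladder (2) → 8
Line 3: no (1), brook (1), fades (1), through (1), voice (1) → 5
Total: 3 + 8 + 5 = 16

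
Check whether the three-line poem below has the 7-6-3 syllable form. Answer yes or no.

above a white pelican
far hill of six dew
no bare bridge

No

Line 1: above (2), a (1), white (1), pelican (3) → 7 ✓
Line 2: far (1), hill (1), of (1), six (1), dew (1) → 5 (expected 6)
Line 3: no (1), bare (1), bridge (1) → 3 ✓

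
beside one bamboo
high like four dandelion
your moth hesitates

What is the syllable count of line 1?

5

Line 1: beside(2) + one(1) + bamboo(2) = 5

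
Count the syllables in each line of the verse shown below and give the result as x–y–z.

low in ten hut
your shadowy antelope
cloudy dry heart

Line 1: low (1), in (1), ten (1), hut (1) → 4
Line 2: your (1), shadowy (3), antelope (3) → 7
Line 3: cloudy (2), dry (1), heart (1) → 4

4–7–4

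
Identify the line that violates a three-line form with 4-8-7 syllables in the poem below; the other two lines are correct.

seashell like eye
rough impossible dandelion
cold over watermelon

Line 1: seashell (2), like (1), eye (1) → 4 ✓
Line 2: rough (1), impossible (4), dandelion (4) → 9 (expected 8)
Line 3: cold (1), over (2), watermelon (4) → 7 ✓

The second line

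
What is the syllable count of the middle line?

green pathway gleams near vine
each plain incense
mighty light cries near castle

4

The middle line: each(1) + plain(1) + incense(2) = 4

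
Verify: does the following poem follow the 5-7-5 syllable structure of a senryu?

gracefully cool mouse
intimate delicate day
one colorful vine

Line 1: "gracefully cool mouse": 3+1+1 = 5 ✓
Line 2: "intimate delicate day": 3+3+1 = 7 ✓
Line 3: "one colorful vine": 1+3+1 = 5 ✓

Yes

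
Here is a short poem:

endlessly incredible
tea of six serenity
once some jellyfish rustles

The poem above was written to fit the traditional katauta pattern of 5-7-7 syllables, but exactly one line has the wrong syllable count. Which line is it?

Line 1: endlessly(3) + incredible(4) = 7 (expected 5)
Line 2: tea(1) + of(1) + six(1) + serenity(4) = 7 ✓
Line 3: once(1) + some(1) + jellyfish(3) + rustles(2) = 7 ✓

Line 1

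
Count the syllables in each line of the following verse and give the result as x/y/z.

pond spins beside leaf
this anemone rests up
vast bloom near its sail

5/7/5

Line 1: "pond spins beside leaf": 1+1+2+1 = 5
Line 2: "this anemone rests up": 1+4+1+1 = 7
Line 3: "vast bloom near its sail": 1+1+1+1+1 = 5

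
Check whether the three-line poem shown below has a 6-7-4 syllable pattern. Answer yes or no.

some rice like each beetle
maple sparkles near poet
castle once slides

Line 1: "some rice like each beetle": 1+1+1+1+2 = 6 ✓
Line 2: "maple sparkles near poet": 2+2+1+2 = 7 ✓
Line 3: "castle once slides": 2+1+1 = 4 ✓

Yes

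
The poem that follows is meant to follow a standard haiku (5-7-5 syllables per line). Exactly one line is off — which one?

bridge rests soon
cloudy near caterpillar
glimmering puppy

Line 1: bridge(1) + rests(1) + soon(1) = 3 (expected 5)
Line 2: cloudy(2) + near(1) + caterpillar(4) = 7 ✓
Line 3: glimmering(3) + puppy(2) = 5 ✓

Line 1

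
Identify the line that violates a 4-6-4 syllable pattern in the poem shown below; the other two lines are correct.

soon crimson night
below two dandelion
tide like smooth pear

Line 1: soon (1), crimson (2), night (1) → 4 ✓
Line 2: below (2), two (1), dandelion (4) → 7 (expected 6)
Line 3: tide (1), like (1), smooth (1), pear (1) → 4 ✓

Line 2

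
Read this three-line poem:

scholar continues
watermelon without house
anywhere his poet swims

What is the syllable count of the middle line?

The middle line: "watermelon without house": 4+2+1 = 7

7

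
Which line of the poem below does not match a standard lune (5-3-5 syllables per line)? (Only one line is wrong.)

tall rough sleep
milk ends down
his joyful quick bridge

Line 1

Line 1: tall(1) + rough(1) + sleep(1) = 3 (expected 5)
Line 2: milk(1) + ends(1) + down(1) = 3 ✓
Line 3: his(1) + joyful(2) + quick(1) + bridge(1) = 5 ✓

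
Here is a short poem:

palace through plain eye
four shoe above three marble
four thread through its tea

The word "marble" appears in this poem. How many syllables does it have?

2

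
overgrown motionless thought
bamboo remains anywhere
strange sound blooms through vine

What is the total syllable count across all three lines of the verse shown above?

19

Line 1: "overgrown motionless thought": 3+3+1 = 7
Line 2: "bamboo remains anywhere": 2+2+3 = 7
Line 3: "strange sound blooms through vine": 1+1+1+1+1 = 5
Total: 7 + 7 + 5 = 19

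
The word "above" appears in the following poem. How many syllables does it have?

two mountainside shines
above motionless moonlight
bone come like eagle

"above" has 2 syllables.

2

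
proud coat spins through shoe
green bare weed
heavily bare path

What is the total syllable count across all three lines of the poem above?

Line 1: proud(1) + coat(1) + spins(1) + through(1) + shoe(1) = 5
Line 2: green(1) + bare(1) + weed(1) = 3
Line 3: heavily(3) + bare(1) + path(1) = 5
Total: 5 + 3 + 5 = 13

13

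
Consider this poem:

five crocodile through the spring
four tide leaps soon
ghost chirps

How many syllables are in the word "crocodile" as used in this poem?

3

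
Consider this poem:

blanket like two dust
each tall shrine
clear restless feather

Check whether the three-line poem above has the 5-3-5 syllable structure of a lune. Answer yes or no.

Yes

Line 1: "blanket like two dust": 2+1+1+1 = 5 ✓
Line 2: "each tall shrine": 1+1+1 = 3 ✓
Line 3: "clear restless feather": 1+2+2 = 5 ✓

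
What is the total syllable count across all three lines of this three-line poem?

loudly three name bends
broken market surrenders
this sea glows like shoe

17

Line 1: loudly (2), three (1), name (1), bends (1) → 5
Line 2: broken (2), market (2), surrenders (3) → 7
Line 3: this (1), sea (1), glows (1), like (1), shoe (1) → 5
Total: 5 + 7 + 5 = 17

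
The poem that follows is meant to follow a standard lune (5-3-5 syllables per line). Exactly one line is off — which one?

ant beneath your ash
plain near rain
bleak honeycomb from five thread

Line 3

Line 1: ant (1), beneath (2), your (1), ash (1) → 5 ✓
Line 2: plain (1), near (1), rain (1) → 3 ✓
Line 3: bleak (1), honeycomb (3), from (1), five (1), thread (1) → 7 (expected 5)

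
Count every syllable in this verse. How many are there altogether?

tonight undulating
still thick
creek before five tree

Line 1: "tonight undulating": 2+4 = 6
Line 2: "still thick": 1+1 = 2
Line 3: "creek before five tree": 1+2+1+1 = 5
Total: 6 + 2 + 5 = 13

13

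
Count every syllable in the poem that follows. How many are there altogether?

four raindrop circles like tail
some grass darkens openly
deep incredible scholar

21

Line 1: four (1), raindrop (2), circles (2), like (1), tail (1) → 7
Line 2: some (1), grass (1), darkens (2), openly (3) → 7
Line 3: deep (1), incredible (4), scholar (2) → 7
Total: 7 + 7 + 7 = 21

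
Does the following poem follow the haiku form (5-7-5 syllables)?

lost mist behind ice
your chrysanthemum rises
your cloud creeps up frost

Yes

Line 1: "lost mist behind ice": 1+1+2+1 = 5 ✓
Line 2: "your chrysanthemum rises": 1+4+2 = 7 ✓
Line 3: "your cloud creeps up frost": 1+1+1+1+1 = 5 ✓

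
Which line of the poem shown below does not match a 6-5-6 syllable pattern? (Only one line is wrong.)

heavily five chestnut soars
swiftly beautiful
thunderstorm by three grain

Line 1: heavily(3) + five(1) + chestnut(2) + soars(1) = 7 (expected 6)
Line 2: swiftly(2) + beautiful(3) = 5 ✓
Line 3: thunderstorm(3) + by(1) + three(1) + grain(1) = 6 ✓

The first line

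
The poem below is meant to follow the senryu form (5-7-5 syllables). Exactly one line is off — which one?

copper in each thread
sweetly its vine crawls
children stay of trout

Line 2

Line 1: copper(2) + in(1) + each(1) + thread(1) = 5 ✓
Line 2: sweetly(2) + its(1) + vine(1) + crawls(1) = 5 (expected 7)
Line 3: children(2) + stay(1) + of(1) + trout(1) = 5 ✓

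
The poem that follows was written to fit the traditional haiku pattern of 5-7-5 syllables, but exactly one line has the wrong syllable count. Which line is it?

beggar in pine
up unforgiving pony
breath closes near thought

Line 1: "beggar in pine": 2+1+1 = 4 (expected 5)
Line 2: "up unforgiving pony": 1+4+2 = 7 ✓
Line 3: "breath closes near thought": 1+2+1+1 = 5 ✓

The first line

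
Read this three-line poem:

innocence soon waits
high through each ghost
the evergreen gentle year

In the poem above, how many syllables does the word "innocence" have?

3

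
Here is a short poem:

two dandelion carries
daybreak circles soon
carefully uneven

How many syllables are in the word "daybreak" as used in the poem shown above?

2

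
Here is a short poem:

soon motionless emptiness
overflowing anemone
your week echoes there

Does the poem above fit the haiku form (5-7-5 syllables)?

No

Line 1: soon(1) + motionless(3) + emptiness(3) = 7 (expected 5)
Line 2: overflowing(4) + anemone(4) = 8 (expected 7)
Line 3: your(1) + week(1) + echoes(2) + there(1) = 5 ✓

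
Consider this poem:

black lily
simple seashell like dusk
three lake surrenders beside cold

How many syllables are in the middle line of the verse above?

6

The middle line: simple(2) + seashell(2) + like(1) + dusk(1) = 6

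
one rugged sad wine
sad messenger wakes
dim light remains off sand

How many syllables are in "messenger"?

3

"messenger" has 3 syllables.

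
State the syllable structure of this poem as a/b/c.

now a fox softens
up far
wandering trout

5/2/4

Line 1: now (1), a (1), fox (1), softens (2) → 5
Line 2: up (1), far (1) → 2
Line 3: wandering (3), trout (1) → 4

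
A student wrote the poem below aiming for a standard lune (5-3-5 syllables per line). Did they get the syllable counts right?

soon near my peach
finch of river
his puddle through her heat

Line 1: "soon near my peach": 1+1+1+1 = 4 (expected 5)
Line 2: "finch of river": 1+1+2 = 4 (expected 3)
Line 3: "his puddle through her heat": 1+2+1+1+1 = 6 (expected 5)

No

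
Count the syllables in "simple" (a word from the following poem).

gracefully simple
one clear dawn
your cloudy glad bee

2

"simple" has 2 syllables.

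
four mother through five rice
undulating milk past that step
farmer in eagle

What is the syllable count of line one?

Line one: four (1), mother (2), through (1), five (1), rice (1) → 6

6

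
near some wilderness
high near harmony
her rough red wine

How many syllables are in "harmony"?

3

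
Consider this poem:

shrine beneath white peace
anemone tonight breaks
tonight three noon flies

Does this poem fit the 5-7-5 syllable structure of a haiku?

Line 1: "shrine beneath white peace": 1+2+1+1 = 5 ✓
Line 2: "anemone tonight breaks": 4+2+1 = 7 ✓
Line 3: "tonight three noon flies": 2+1+1+1 = 5 ✓

Yes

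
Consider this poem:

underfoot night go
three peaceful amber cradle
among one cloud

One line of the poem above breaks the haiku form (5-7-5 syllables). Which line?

Line 1: underfoot (3), night (1), go (1) → 5 ✓
Line 2: three (1), peaceful (2), amber (2), cradle (2) → 7 ✓
Line 3: among (2), one (1), cloud (1) → 4 (expected 5)

Line 3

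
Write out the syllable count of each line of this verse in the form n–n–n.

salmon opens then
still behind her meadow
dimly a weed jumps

5–6–5

Line 1: salmon (2), opens (2), then (1) → 5
Line 2: still (1), behind (2), her (1), meadow (2) → 6
Line 3: dimly (2), a (1), weed (1), jumps (1) → 5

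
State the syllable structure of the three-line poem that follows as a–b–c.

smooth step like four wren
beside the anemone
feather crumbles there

5–7–5

Line 1: "smooth step like four wren": 1+1+1+1+1 = 5
Line 2: "beside the anemone": 2+1+4 = 7
Line 3: "feather crumbles there": 2+2+1 = 5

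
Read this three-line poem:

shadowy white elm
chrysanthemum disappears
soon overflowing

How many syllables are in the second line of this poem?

7

The second line: chrysanthemum(4) + disappears(3) = 7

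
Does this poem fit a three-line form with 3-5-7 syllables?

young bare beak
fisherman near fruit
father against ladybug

Line 1: "young bare beak": 1+1+1 = 3 ✓
Line 2: "fisherman near fruit": 3+1+1 = 5 ✓
Line 3: "father against ladybug": 2+2+3 = 7 ✓

Yes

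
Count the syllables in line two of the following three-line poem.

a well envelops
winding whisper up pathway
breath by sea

Line two: winding(2) + whisper(2) + up(1) + pathway(2) = 7

7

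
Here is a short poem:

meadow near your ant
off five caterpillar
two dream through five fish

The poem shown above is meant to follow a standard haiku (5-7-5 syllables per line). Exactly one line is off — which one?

Line 1: meadow(2) + near(1) + your(1) + ant(1) = 5 ✓
Line 2: off(1) + five(1) + caterpillar(4) = 6 (expected 7)
Line 3: two(1) + dream(1) + through(1) + five(1) + fish(1) = 5 ✓

The second line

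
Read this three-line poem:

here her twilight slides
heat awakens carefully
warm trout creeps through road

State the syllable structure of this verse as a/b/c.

Line 1: here(1) + her(1) + twilight(2) + slides(1) = 5
Line 2: heat(1) + awakens(3) + carefully(3) = 7
Line 3: warm(1) + trout(1) + creeps(1) + through(1) + road(1) = 5

5/7/5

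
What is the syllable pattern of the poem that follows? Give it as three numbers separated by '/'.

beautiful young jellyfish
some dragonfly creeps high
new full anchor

Line 1: "beautiful young jellyfish": 3+1+3 = 7
Line 2: "some dragonfly creeps high": 1+3+1+1 = 6
Line 3: "new full anchor": 1+1+2 = 4

7/6/4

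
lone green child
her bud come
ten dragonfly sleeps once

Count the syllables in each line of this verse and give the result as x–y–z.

Line 1: lone(1) + green(1) + child(1) = 3
Line 2: her(1) + bud(1) + come(1) = 3
Line 3: ten(1) + dragonfly(3) + sleeps(1) + once(1) = 6

3–3–6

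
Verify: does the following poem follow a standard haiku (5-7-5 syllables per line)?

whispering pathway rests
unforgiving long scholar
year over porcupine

Line 1: whispering (3), pathway (2), rests (1) → 6 (expected 5)
Line 2: unforgiving (4), long (1), scholar (2) → 7 ✓
Line 3: year (1), over (2), porcupine (3) → 6 (expected 5)

No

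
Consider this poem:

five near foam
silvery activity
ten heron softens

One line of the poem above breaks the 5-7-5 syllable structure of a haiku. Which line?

Line 1

Line 1: five (1), near (1), foam (1) → 3 (expected 5)
Line 2: silvery (3), activity (4) → 7 ✓
Line 3: ten (1), heron (2), softens (2) → 5 ✓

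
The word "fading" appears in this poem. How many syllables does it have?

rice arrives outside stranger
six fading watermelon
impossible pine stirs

2

"fading" has 2 syllables.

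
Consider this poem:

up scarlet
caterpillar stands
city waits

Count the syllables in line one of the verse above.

Line one: "up scarlet": 1+2 = 3

3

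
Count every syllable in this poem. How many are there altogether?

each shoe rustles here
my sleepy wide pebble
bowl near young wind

15

Line 1: each (1), shoe (1), rustles (2), here (1) → 5
Line 2: my (1), sleepy (2), wide (1), pebble (2) → 6
Line 3: bowl (1), near (1), young (1), wind (1) → 4
Total: 5 + 6 + 4 = 15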